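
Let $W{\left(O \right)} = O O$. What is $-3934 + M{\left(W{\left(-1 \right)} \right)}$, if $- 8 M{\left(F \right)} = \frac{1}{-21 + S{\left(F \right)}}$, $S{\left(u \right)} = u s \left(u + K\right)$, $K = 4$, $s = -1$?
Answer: $- \frac{818271}{208} \approx -3934.0$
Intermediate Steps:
$W{\left(O \right)} = O^{2}$
$S{\left(u \right)} = u \left(-4 - u\right)$ ($S{\left(u \right)} = u \left(- (u + 4)\right) = u \left(- (4 + u)\right) = u \left(-4 - u\right)$)
$M{\left(F \right)} = - \frac{1}{8 \left(-21 - F \left(4 + F\right)\right)}$
$-3934 + M{\left(W{\left(-1 \right)} \right)} = -3934 + \frac{1}{8 \left(21 + \left(\left(-1\right)^{2}\right)^{2} + 4 \left(-1\right)^{2}\right)} = -3934 + \frac{1}{8 \left(21 + 1^{2} + 4 \cdot 1\right)} = -3934 + \frac{1}{8 \left(21 + 1 + 4\right)} = -3934 + \frac{1}{8 \cdot 26} = -3934 + \frac{1}{8} \cdot \frac{1}{26} = -3934 + \frac{1}{208} = - \frac{818271}{208}$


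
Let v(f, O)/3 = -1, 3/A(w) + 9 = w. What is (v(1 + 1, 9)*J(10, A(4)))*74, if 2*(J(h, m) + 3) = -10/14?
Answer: 5217/7 ≈ 745.29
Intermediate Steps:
A(w) = 3/(-9 + w)
J(h, m) = -47/14 (J(h, m) = -3 + (-10/14)/2 = -3 + (-10*1/14)/2 = -3 + (1/2)*(-5/7) = -3 - 5/14 = -47/14)
v(f, O) = -3 (v(f, O) = 3*(-1) = -3)
(v(1 + 1, 9)*J(10, A(4)))*74 = -3*(-47/14)*74 = (141/14)*74 = 5217/7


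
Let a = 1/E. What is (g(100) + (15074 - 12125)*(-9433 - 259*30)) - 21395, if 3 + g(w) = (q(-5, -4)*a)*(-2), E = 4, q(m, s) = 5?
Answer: -101506095/2 ≈ -5.0753e+7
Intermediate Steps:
a = 1/4 ≈ 0.25000
g(w) = -11/2 (g(w) = -3 + (5*(1/4))*(-2) = -3 + (5/4)*(-2) = -3 - 5/2 = -11/2)
(g(100) + (15074 - 12125)*(-9433 - 259*30)) - 21395 = (-11/2 + (15074 - 12125)*(-9433 - 259*30)) - 21395 = (-11/2 + 2949*(-9433 - 7770)) - 21395 = (-11/2 + 2949*(-17203)) - 21395 = (-11/2 - 50731647) - 21395 = -101463305/2 - 21395 = -101506095/2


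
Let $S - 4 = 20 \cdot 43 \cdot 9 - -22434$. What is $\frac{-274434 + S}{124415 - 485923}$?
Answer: $\frac{61064}{90377} \approx 0.67566$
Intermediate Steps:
$S = 30178$ ($S = 4 + \left(20 \cdot 43 \cdot 9 - -22434\right) = 4 + \left(860 \cdot 9 + 22434\right) = 4 + \left(7740 + 22434\right) = 4 + 30174 = 30178$)
$\frac{-274434 + S}{124415 - 485923} = \frac{-274434 + 30178}{124415 - 485923} = - \frac{244256}{-361508} = \left(-244256\right) \left(- \frac{1}{361508}\right) = \frac{61064}{90377}$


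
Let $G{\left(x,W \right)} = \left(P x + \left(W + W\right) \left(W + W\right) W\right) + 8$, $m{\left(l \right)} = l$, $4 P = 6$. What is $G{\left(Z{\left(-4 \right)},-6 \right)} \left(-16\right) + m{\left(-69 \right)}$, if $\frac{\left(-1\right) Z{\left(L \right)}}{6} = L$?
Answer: $13051$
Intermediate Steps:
$P = \frac{3}{2}$ ($P = \frac{1}{4} \cdot 6 = \frac{3}{2} \approx 1.5$)
$Z{\left(L \right)} = - 6 L$
$G{\left(x,W \right)} = 8 + 4 W^{3} + \frac{3 x}{2}$ ($G{\left(x,W \right)} = \left(\frac{3 x}{2} + \left(W + W\right) \left(W + W\right) W\right) + 8 = \left(\frac{3 x}{2} + 2 W 2 W W\right) + 8 = \left(\frac{3 x}{2} + 4 W^{2} W\right) + 8 = \left(\frac{3 x}{2} + 4 W^{3}\right) + 8 = \left(4 W^{3} + \frac{3 x}{2}\right) + 8 = 8 + 4 W^{3} + \frac{3 x}{2}$)
$G{\left(Z{\left(-4 \right)},-6 \right)} \left(-16\right) + m{\left(-69 \right)} = \left(8 + 4 \left(-6\right)^{3} + \frac{3 \left(\left(-6\right) \left(-4\right)\right)}{2}\right) \left(-16\right) - 69 = \left(8 + 4 \left(-216\right) + \frac{3}{2} \cdot 24\right) \left(-16\right) - 69 = \left(8 - 864 + 36\right) \left(-16\right) - 69 = \left(-820\right) \left(-16\right) - 69 = 13120 - 69 = 13051$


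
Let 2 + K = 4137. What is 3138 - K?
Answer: -997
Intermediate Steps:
K = 4135 (K = -2 + 4137 = 4135)
3138 - K = 3138 - 1*4135 = 3138 - 4135 = -997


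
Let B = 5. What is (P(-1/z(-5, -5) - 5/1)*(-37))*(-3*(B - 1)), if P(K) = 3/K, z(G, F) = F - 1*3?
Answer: -3552/13 ≈ -273.23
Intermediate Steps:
z(G, F) = -3 + F (z(G, F) = F - 3 = -3 + F)
(P(-1/z(-5, -5) - 5/1)*(-37))*(-3*(B - 1)) = ((3/(-1/(-3 - 5) - 5/1))*(-37))*(-3*(5 - 1)) = ((3/(-1/(-8) - 5*1))*(-37))*(-3*4) = ((3/(-1*(-1/8) - 5))*(-37))*(-12) = ((3/(1/8 - 5))*(-37))*(-12) = ((3/(-39/8))*(-37))*(-12) = ((3*(-8/39))*(-37))*(-12) = -8/13*(-37)*(-12) = (296/13)*(-12) = -3552/13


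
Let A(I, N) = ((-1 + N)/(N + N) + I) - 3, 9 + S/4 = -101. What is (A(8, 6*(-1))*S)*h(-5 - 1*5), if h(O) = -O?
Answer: -73700/3 ≈ -24567.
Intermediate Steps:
S = -440 (S = -36 + 4*(-101) = -36 - 404 = -440)
A(I, N) = -3 + I + (-1 + N)/(2*N) (A(I, N) = ((-1 + N)/((2*N)) + I) - 3 = ((-1 + N)*(1/(2*N)) + I) - 3 = ((-1 + N)/(2*N) + I) - 3 = (I + (-1 + N)/(2*N)) - 3 = -3 + I + (-1 + N)/(2*N))
(A(8, 6*(-1))*S)*h(-5 - 1*5) = ((-5/2 + 8 - 1/(2*(6*(-1))))*(-440))*(-(-5 - 1*5)) = ((-5/2 + 8 - 1/2/(-6))*(-440))*(-(-5 - 5)) = ((-5/2 + 8 - 1/2*(-1/6))*(-440))*(-1*(-10)) = ((-5/2 + 8 + 1/12)*(-440))*10 = ((67/12)*(-440))*10 = -7370/3*10 = -73700/3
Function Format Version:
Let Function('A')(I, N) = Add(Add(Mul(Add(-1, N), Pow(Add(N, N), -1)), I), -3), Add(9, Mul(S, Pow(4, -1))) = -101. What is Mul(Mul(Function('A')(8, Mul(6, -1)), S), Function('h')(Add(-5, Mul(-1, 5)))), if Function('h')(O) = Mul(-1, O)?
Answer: Rational(-73700, 3) ≈ -24567.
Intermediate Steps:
S = -440 (S = Add(-36, Mul(4, -101)) = Add(-36, -404) = -440)
Function('A')(I, N) = Add(-3, I, Mul(Rational(1, 2), Pow(N, -1), Add(-1, N))) (Function('A')(I, N) = Add(Add(Mul(Add(-1, N), Pow(Mul(2, N), -1)), I), -3) = Add(Add(Mul(Add(-1, N), Mul(Rational(1, 2), Pow(N, -1))), I), -3) = Add(Add(Mul(Rational(1, 2), Pow(N, -1), Add(-1, N)), I), -3) = Add(Add(I, Mul(Rational(1, 2), Pow(N, -1), Add(-1, N))), -3) = Add(-3, I, Mul(Rational(1, 2), Pow(N, -1), Add(-1, N))))
Mul(Mul(Function('A')(8, Mul(6, -1)), S), Function('h')(Add(-5, Mul(-1, 5)))) = Mul(Mul(Add(Rational(-5, 2), 8, Mul(Rational(-1, 2), Pow(Mul(6, -1), -1))), -440), Mul(-1, Add(-5, Mul(-1, 5)))) = Mul(Mul(Add(Rational(-5, 2), 8, Mul(Rational(-1, 2), Pow(-6, -1))), -440), Mul(-1, Add(-5, -5))) = Mul(Mul(Add(Rational(-5, 2), 8, Mul(Rational(-1, 2), Rational(-1, 6))), -440), Mul(-1, -10)) = Mul(Mul(Add(Rational(-5, 2), 8, Rational(1, 12)), -440), 10) = Mul(Mul(Rational(67, 12), -440), 10) = Mul(Rational(-7370, 3), 10) = Rational(-73700, 3)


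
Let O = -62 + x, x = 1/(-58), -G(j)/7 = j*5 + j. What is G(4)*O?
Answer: 302148/29 ≈ 10419.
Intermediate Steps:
G(j) = -42*j (G(j) = -7*(j*5 + j) = -7*(5*j + j) = -42*j)
x = -1/58 ≈ -0.017241
O = -3597/58 (O = -62 - 1/58 = -3597/58 ≈ -62.017)
G(4)*O = -42*4*(-3597/58) = -168*(-3597/58) = 302148/29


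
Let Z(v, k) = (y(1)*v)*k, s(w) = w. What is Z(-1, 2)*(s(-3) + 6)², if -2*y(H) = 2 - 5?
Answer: -27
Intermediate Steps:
y(H) = 3/2 (y(H) = -(2 - 5)/2 = -½*(-3) = 3/2)
Z(v, k) = 3*k*v/2 (Z(v, k) = (3*v/2)*k = 3*k*v/2)
Z(-1, 2)*(s(-3) + 6)² = ((3/2)*2*(-1))*(-3 + 6)² = -3*3² = -3*9 = -27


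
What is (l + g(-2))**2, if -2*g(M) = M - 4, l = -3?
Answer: 0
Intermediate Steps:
g(M) = 2 - M/2 (g(M) = -(M - 4)/2 = -(-4 + M)/2 = 2 - M/2)
(l + g(-2))**2 = (-3 + (2 - 1/2*(-2)))**2 = (-3 + (2 + 1))**2 = (-3 + 3)**2 = 0**2 = 0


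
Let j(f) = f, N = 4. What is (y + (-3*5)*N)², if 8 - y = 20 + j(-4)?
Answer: 4624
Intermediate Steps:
y = -8 (y = 8 - (20 - 4) = 8 - 1*16 = 8 - 16 = -8)
(y + (-3*5)*N)² = (-8 - 3*5*4)² = (-8 - 15*4)² = (-8 - 60)² = (-68)² = 4624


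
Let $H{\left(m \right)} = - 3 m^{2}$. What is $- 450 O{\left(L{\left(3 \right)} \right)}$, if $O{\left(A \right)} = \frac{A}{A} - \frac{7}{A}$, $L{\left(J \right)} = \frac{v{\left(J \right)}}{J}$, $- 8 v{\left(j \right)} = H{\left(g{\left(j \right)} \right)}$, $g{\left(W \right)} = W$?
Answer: $2350$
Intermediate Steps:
$v{\left(j \right)} = \frac{3 j^{2}}{8}$ ($v{\left(j \right)} = - \frac{\left(-3\right) j^{2}}{8} = \frac{3 j^{2}}{8}$)
$L{\left(J \right)} = \frac{3 J}{8}$ ($L{\left(J \right)} = \frac{\frac{3}{8} J^{2}}{J} = \frac{3 J}{8}$)
$O{\left(A \right)} = 1 - \frac{7}{A}$
$- 450 O{\left(L{\left(3 \right)} \right)} = - 450 \frac{-7 + \frac{3}{8} \cdot 3}{\frac{3}{8} \cdot 3} = - 450 \frac{-7 + \frac{9}{8}}{\frac{9}{8}} = - 450 \cdot \frac{8}{9} \left(- \frac{47}{8}\right) = \left(-450\right) \left(- \frac{47}{9}\right) = 2350$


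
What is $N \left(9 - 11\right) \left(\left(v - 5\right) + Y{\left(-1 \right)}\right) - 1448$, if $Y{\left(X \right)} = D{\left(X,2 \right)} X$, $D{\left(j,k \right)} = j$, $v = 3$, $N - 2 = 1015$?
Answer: $586$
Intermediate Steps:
$N = 1017$ ($N = 2 + 1015 = 1017$)
$Y{\left(X \right)} = X^{2}$ ($Y{\left(X \right)} = X X = X^{2}$)
$N \left(9 - 11\right) \left(\left(v - 5\right) + Y{\left(-1 \right)}\right) - 1448 = 1017 \left(9 - 11\right) \left(\left(3 - 5\right) + \left(-1\right)^{2}\right) - 1448 = 1017 \left(9 - 11\right) \left(\left(3 - 5\right) + 1\right) - 1448 = 1017 \left(- 2 \left(-2 + 1\right)\right) - 1448 = 1017 \left(\left(-2\right) \left(-1\right)\right) - 1448 = 1017 \cdot 2 - 1448 = 2034 - 1448 = 586$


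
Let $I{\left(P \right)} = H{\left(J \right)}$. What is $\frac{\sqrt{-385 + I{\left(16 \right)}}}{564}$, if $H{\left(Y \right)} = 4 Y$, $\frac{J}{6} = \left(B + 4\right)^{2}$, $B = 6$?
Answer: $\frac{\sqrt{2015}}{564} \approx 0.07959$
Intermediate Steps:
$J = 600$ ($J = 6 \left(6 + 4\right)^{2} = 6 \cdot 10^{2} = 6 \cdot 100 = 600$)
$I{\left(P \right)} = 2400$ ($I{\left(P \right)} = 4 \cdot 600 = 2400$)
$\frac{\sqrt{-385 + I{\left(16 \right)}}}{564} = \frac{\sqrt{-385 + 2400}}{564} = \sqrt{2015} \cdot \frac{1}{564} = \frac{\sqrt{2015}}{564}$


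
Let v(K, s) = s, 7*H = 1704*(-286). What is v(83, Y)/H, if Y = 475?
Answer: -3325/487344 ≈ -0.0068227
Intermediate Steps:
H = -487344/7 (H = (1704*(-286))/7 = (1/7)*(-487344) = -487344/7 ≈ -69621.)
v(83, Y)/H = 475/(-487344/7) = 475*(-7/487344) = -3325/487344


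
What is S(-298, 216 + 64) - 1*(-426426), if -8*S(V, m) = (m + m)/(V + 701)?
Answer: 171849608/403 ≈ 4.2643e+5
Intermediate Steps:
S(V, m) = -m/(4*(701 + V)) (S(V, m) = -(m + m)/(8*(V + 701)) = -2*m/(8*(701 + V)) = -m/(4*(701 + V)))
S(-298, 216 + 64) - 1*(-426426) = -(216 + 64)/(2804 + 4*(-298)) - 1*(-426426) = -1*280/(2804 - 1192) + 426426 = -1*280/1612 + 426426 = -1*280*1/1612 + 426426 = -70/403 + 426426 = 171849608/403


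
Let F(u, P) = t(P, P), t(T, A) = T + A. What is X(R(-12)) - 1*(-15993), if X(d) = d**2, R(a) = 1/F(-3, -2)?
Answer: 255889/16 ≈ 15993.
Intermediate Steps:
t(T, A) = A + T
F(u, P) = 2*P (F(u, P) = P + P = 2*P)
R(a) = -1/4 (R(a) = 1/(2*(-2)) = 1/(-4) = -1/4)
X(R(-12)) - 1*(-15993) = (-1/4)**2 - 1*(-15993) = 1/16 + 15993 = 255889/16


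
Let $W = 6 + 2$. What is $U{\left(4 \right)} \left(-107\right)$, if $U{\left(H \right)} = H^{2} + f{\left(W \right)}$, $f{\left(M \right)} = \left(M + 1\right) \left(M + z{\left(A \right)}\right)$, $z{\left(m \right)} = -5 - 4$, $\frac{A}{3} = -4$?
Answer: $-749$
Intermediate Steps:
$A = -12$ ($A = 3 \left(-4\right) = -12$)
$W = 8$
$z{\left(m \right)} = -9$
$f{\left(M \right)} = \left(1 + M\right) \left(-9 + M\right)$ ($f{\left(M \right)} = \left(M + 1\right) \left(M - 9\right) = \left(1 + M\right) \left(-9 + M\right)$)
$U{\left(H \right)} = -9 + H^{2}$ ($U{\left(H \right)} = H^{2} - \left(73 - 64\right) = H^{2} - 9 = -9 + H^{2}$)
$U{\left(4 \right)} \left(-107\right) = \left(-9 + 4^{2}\right) \left(-107\right) = \left(-9 + 16\right) \left(-107\right) = 7 \left(-107\right) = -749$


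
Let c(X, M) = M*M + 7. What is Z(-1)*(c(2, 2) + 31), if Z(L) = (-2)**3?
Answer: -336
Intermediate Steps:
Z(L) = -8
c(X, M) = 7 + M**2 (c(X, M) = M**2 + 7 = 7 + M**2)
Z(-1)*(c(2, 2) + 31) = -8*((7 + 2**2) + 31) = -8*((7 + 4) + 31) = -8*(11 + 31) = -8*42 = -336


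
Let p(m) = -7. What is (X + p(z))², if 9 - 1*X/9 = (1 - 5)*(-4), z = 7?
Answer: 4900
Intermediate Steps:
X = -63 (X = 81 - 9*(1 - 5)*(-4) = 81 - (-36)*(-4) = 81 - 9*16 = 81 - 144 = -63)
(X + p(z))² = (-63 - 7)² = (-70)² = 4900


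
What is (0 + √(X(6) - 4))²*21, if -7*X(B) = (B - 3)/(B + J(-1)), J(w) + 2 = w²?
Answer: -429/5 ≈ -85.800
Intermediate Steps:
J(w) = -2 + w²
X(B) = -(-3 + B)/(7*(-1 + B)) (X(B) = -(B - 3)/(7*(B + (-2 + (-1)²))) = -(-3 + B)/(7*(B + (-2 + 1))) = -(-3 + B)/(7*(B - 1)) = -(-3 + B)/(7*(-1 + B)))
(0 + √(X(6) - 4))²*21 = (0 + √((3 - 1*6)/(7*(-1 + 6)) - 4))²*21 = (0 + √((⅐)*(3 - 6)/5 - 4))²*21 = (0 + √((⅐)*(⅕)*(-3) - 4))²*21 = (0 + √(-3/35 - 4))²*21 = (0 + √(-143/35))²*21 = (0 + I*√5005/35)²*21 = (I*√5005/35)²*21 = -143/35*21 = -429/5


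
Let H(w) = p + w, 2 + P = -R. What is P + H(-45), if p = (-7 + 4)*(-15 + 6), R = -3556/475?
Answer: -5944/475 ≈ -12.514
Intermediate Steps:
R = -3556/475 (R = -3556*1/475 = -3556/475 ≈ -7.4863)
p = 27 (p = -3*(-9) = 27)
P = 2606/475 (P = -2 - 1*(-3556/475) = -2 + 3556/475 = 2606/475 ≈ 5.4863)
H(w) = 27 + w
P + H(-45) = 2606/475 + (27 - 45) = 2606/475 - 18 = -5944/475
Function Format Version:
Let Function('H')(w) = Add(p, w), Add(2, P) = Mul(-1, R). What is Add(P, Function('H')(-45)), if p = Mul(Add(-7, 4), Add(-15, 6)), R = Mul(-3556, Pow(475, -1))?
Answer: Rational(-5944, 475) ≈ -12.514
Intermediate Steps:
R = Rational(-3556, 475) (R = Mul(-3556, Rational(1, 475)) = Rational(-3556, 475) ≈ -7.4863)
p = 27 (p = Mul(-3, -9) = 27)
P = Rational(2606, 475) (P = Add(-2, Mul(-1, Rational(-3556, 475))) = Add(-2, Rational(3556, 475)) = Rational(2606, 475) ≈ 5.4863)
Function('H')(w) = Add(27, w)
Add(P, Function('H')(-45)) = Add(Rational(2606, 475), Add(27, -45)) = Add(Rational(2606, 475), -18) = Rational(-5944, 475)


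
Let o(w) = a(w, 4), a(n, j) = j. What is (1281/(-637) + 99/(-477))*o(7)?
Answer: -42800/4823 ≈ -8.8741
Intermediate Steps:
o(w) = 4
(1281/(-637) + 99/(-477))*o(7) = (1281/(-637) + 99/(-477))*4 = (1281*(-1/637) + 99*(-1/477))*4 = (-183/91 - 11/53)*4 = -10700/4823*4 = -42800/4823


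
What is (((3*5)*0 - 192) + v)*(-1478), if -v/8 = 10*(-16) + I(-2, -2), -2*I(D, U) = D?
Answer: -1596240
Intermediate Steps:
I(D, U) = -D/2
v = 1272 (v = -8*(10*(-16) - 1/2*(-2)) = -8*(-160 + 1) = -8*(-159) = 1272)
(((3*5)*0 - 192) + v)*(-1478) = (((3*5)*0 - 192) + 1272)*(-1478) = ((15*0 - 192) + 1272)*(-1478) = ((0 - 192) + 1272)*(-1478) = (-192 + 1272)*(-1478) = 1080*(-1478) = -1596240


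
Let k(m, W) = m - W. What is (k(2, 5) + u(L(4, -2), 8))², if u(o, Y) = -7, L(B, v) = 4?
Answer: 100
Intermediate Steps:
(k(2, 5) + u(L(4, -2), 8))² = ((2 - 1*5) - 7)² = ((2 - 5) - 7)² = (-3 - 7)² = (-10)² = 100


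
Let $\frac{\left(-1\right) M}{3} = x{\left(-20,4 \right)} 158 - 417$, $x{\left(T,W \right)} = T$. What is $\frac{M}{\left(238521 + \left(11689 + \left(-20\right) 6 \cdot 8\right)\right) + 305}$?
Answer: $\frac{3577}{83185} \approx 0.043001$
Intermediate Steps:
$M = 10731$ ($M = - 3 \left(\left(-20\right) 158 - 417\right) = - 3 \left(-3160 - 417\right) = \left(-3\right) \left(-3577\right) = 10731$)
$\frac{M}{\left(238521 + \left(11689 + \left(-20\right) 6 \cdot 8\right)\right) + 305} = \frac{10731}{\left(238521 + \left(11689 + \left(-20\right) 6 \cdot 8\right)\right) + 305} = \frac{10731}{\left(238521 + \left(11689 - 960\right)\right) + 305} = \frac{10731}{\left(238521 + 10729\right) + 305} = \frac{10731}{249250 + 305} = \frac{10731}{249555} = 10731 \cdot \frac{1}{249555} = \frac{3577}{83185}$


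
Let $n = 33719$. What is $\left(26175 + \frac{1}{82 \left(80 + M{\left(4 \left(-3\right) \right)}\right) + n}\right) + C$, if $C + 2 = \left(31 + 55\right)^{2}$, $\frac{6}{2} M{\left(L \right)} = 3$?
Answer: $\frac{1354878410}{40361} \approx 33569.0$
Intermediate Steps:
$M{\left(L \right)} = 1$ ($M{\left(L \right)} = \frac{1}{3} \cdot 3 = 1$)
$C = 7394$ ($C = -2 + \left(31 + 55\right)^{2} = -2 + 86^{2} = -2 + 7396 = 7394$)
$\left(26175 + \frac{1}{82 \left(80 + M{\left(4 \left(-3\right) \right)}\right) + n}\right) + C = \left(26175 + \frac{1}{82 \left(80 + 1\right) + 33719}\right) + 7394 = \left(26175 + \frac{1}{82 \cdot 81 + 33719}\right) + 7394 = \left(26175 + \frac{1}{6642 + 33719}\right) + 7394 = \left(26175 + \frac{1}{40361}\right) + 7394 = \frac{1056449176}{40361} + 7394 = \frac{1354878410}{40361}$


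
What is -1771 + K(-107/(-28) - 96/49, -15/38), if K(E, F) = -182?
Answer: -1953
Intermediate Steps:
-1771 + K(-107/(-28) - 96/49, -15/38) = -1771 - 182 = -1953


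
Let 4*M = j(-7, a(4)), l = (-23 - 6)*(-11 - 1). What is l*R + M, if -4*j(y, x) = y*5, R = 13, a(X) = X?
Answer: 72419/16 ≈ 4526.2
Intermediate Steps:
l = 348 (l = -29*(-12) = 348)
j(y, x) = -5*y/4 (j(y, x) = -y*5/4 = -5*y/4)
M = 35/16 (M = (-5/4*(-7))/4 = (¼)*(35/4) = 35/16 ≈ 2.1875)
l*R + M = 348*13 + 35/16 = 4524 + 35/16 = 72419/16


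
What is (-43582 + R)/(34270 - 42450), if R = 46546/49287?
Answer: 536994872/100791915 ≈ 5.3278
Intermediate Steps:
R = 46546/49287 (R = 46546*(1/49287) = 46546/49287 ≈ 0.94439)
(-43582 + R)/(34270 - 42450) = (-43582 + 46546/49287)/(34270 - 42450) = -2147979488/49287/(-8180) = -2147979488/49287*(-1/8180) = 536994872/100791915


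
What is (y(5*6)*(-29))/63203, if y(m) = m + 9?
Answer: -1131/63203 ≈ -0.017895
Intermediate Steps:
y(m) = 9 + m
(y(5*6)*(-29))/63203 = ((9 + 5*6)*(-29))/63203 = ((9 + 30)*(-29))*(1/63203) = (39*(-29))*(1/63203) = -1131*1/63203 = -1131/63203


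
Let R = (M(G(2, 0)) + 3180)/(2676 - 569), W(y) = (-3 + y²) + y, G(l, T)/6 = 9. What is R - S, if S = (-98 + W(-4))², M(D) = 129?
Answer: -16686238/2107 ≈ -7919.4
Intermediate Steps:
G(l, T) = 54 (G(l, T) = 6*9 = 54)
W(y) = -3 + y + y²
R = 3309/2107 (R = (129 + 3180)/(2676 - 569) = 3309/2107 ≈ 1.5705)
S = 7921 (S = (-98 + (-3 - 4 + (-4)²))² = (-98 + (-3 - 4 + 16))² = (-98 + 9)² = (-89)² = 7921)
R - S = 3309/2107 - 1*7921 = 3309/2107 - 7921 = -16686238/2107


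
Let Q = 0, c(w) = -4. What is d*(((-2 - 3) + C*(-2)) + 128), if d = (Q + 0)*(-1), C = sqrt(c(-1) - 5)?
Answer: 0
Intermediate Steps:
C = 3*I (C = sqrt(-4 - 5) = sqrt(-9) = 3*I ≈ 3.0*I)
d = 0 (d = (0 + 0)*(-1) = 0*(-1) = 0)
d*(((-2 - 3) + C*(-2)) + 128) = 0*(((-2 - 3) + (3*I)*(-2)) + 128) = 0*((-5 - 6*I) + 128) = 0*(123 - 6*I) = 0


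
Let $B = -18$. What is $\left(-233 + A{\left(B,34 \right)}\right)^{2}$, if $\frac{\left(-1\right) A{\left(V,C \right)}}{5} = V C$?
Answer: $7991929$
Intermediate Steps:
$A{\left(V,C \right)} = - 5 C V$ ($A{\left(V,C \right)} = - 5 V C = - 5 C V$)
$\left(-233 + A{\left(B,34 \right)}\right)^{2} = \left(-233 - 170 \left(-18\right)\right)^{2} = \left(-233 + 3060\right)^{2} = 2827^{2} = 7991929$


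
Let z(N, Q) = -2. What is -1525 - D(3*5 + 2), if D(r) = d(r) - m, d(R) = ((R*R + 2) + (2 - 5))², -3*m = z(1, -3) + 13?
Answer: -253418/3 ≈ -84473.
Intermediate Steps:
m = -11/3 (m = -(-2 + 13)/3 = -⅓*11 = -11/3 ≈ -3.6667)
d(R) = (-1 + R²)² (d(R) = ((R² + 2) - 3)² = ((2 + R²) - 3)² = (-1 + R²)²)
D(r) = 11/3 + (-1 + r²)² (D(r) = (-1 + r²)² - 1*(-11/3) = (-1 + r²)² + 11/3 = 11/3 + (-1 + r²)²)
-1525 - D(3*5 + 2) = -1525 - (11/3 + (-1 + (3*5 + 2)²)²) = -1525 - (11/3 + (-1 + (15 + 2)²)²) = -1525 - (11/3 + (-1 + 17²)²) = -1525 - (11/3 + (-1 + 289)²) = -1525 - (11/3 + 288²) = -1525 - (11/3 + 82944) = -1525 - 1*248843/3 = -1525 - 248843/3 = -253418/3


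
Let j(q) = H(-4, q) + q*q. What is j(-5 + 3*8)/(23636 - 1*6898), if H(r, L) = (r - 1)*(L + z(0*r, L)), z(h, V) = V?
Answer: 171/16738 ≈ 0.010216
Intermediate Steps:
H(r, L) = 2*L*(-1 + r) (H(r, L) = (r - 1)*(L + L) = (-1 + r)*(2*L) = 2*L*(-1 + r))
j(q) = q² - 10*q (j(q) = 2*q*(-1 - 4) + q*q = 2*q*(-5) + q² = -10*q + q² = q² - 10*q)
j(-5 + 3*8)/(23636 - 1*6898) = ((-5 + 3*8)*(-10 + (-5 + 3*8)))/(23636 - 1*6898) = ((-5 + 24)*(-10 + (-5 + 24)))/(23636 - 6898) = (19*(-10 + 19))/16738 = (19*9)*(1/16738) = 171*(1/16738) = 171/16738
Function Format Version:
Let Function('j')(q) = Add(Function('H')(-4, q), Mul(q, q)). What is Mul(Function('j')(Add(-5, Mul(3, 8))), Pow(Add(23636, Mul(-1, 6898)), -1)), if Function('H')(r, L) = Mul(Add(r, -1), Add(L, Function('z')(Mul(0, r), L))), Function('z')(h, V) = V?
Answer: Rational(171, 16738) ≈ 0.010216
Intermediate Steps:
Function('H')(r, L) = Mul(2, L, Add(-1, r)) (Function('H')(r, L) = Mul(Add(r, -1), Add(L, L)) = Mul(Add(-1, r), Mul(2, L)) = Mul(2, L, Add(-1, r)))
Function('j')(q) = Add(Pow(q, 2), Mul(-10, q)) (Function('j')(q) = Add(Mul(2, q, Add(-1, -4)), Mul(q, q)) = Add(Mul(2, q, -5), Pow(q, 2)) = Add(Mul(-10, q), Pow(q, 2)) = Add(Pow(q, 2), Mul(-10, q)))
Mul(Function('j')(Add(-5, Mul(3, 8))), Pow(Add(23636, Mul(-1, 6898)), -1)) = Mul(Mul(Add(-5, Mul(3, 8)), Add(-10, Add(-5, Mul(3, 8)))), Pow(Add(23636, Mul(-1, 6898)), -1)) = Mul(Mul(Add(-5, 24), Add(-10, Add(-5, 24))), Pow(Add(23636, -6898), -1)) = Mul(Mul(19, Add(-10, 19)), Pow(16738, -1)) = Mul(Mul(19, 9), Rational(1, 16738)) = Mul(171, Rational(1, 16738)) = Rational(171, 16738)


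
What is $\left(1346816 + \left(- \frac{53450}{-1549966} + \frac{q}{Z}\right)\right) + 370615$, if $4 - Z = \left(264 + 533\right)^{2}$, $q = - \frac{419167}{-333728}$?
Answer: $\frac{6003163588631382855497}{3495432112323360} \approx 1.7174 \cdot 10^{6}$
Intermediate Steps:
$q = \frac{419167}{333728}$ ($q = \left(-419167\right) \left(- \frac{1}{333728}\right) = \frac{419167}{333728} \approx 1.256$)
$Z = -635205$ ($Z = 4 - \left(264 + 533\right)^{2} = 4 - 797^{2} = 4 - 635209 = -635205$)
$\left(1346816 + \left(- \frac{53450}{-1549966} + \frac{q}{Z}\right)\right) + 370615 = \left(1346816 + \left(- \frac{53450}{-1549966} + \frac{419167}{333728 \left(-635205\right)}\right)\right) + 370615 = \left(1346816 + \left(\left(-53450\right) \left(- \frac{1}{1549966}\right) + \frac{419167}{333728} \left(- \frac{1}{635205}\right)\right)\right) + 370615 = \left(1346816 + \left(\frac{26725}{774983} - \frac{419167}{211985694240}\right)\right) + 370615 = \left(1346816 + \frac{120531762367337}{3495432112323360}\right) + 370615 = \frac{4707704016322660789097}{3495432112323360} + 370615 = \frac{6003163588631382855497}{3495432112323360}$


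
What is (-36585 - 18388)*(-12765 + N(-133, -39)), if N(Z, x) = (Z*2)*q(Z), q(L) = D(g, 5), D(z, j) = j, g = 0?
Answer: 774844435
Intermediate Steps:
q(L) = 5
N(Z, x) = 10*Z (N(Z, x) = (Z*2)*5 = (2*Z)*5 = 10*Z)
(-36585 - 18388)*(-12765 + N(-133, -39)) = (-36585 - 18388)*(-12765 + 10*(-133)) = -54973*(-12765 - 1330) = -54973*(-14095) = 774844435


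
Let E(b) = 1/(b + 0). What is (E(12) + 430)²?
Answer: 26635921/144 ≈ 1.8497e+5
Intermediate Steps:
E(b) = 1/b
(E(12) + 430)² = (1/12 + 430)² = (5161/12)² = 26635921/144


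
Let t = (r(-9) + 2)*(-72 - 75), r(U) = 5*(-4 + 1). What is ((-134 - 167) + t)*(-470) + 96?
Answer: -756604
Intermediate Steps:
r(U) = -15 (r(U) = 5*(-3) = -15)
t = 1911 (t = (-15 + 2)*(-72 - 75) = -13*(-147) = 1911)
((-134 - 167) + t)*(-470) + 96 = ((-134 - 167) + 1911)*(-470) + 96 = (-301 + 1911)*(-470) + 96 = 1610*(-470) + 96 = -756700 + 96 = -756604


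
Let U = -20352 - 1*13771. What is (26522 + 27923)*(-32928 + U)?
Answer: -3650591695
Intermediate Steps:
U = -34123 (U = -20352 - 13771 = -34123)
(26522 + 27923)*(-32928 + U) = (26522 + 27923)*(-32928 - 34123) = 54445*(-67051) = -3650591695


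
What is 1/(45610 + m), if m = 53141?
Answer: 1/98751 ≈ 1.0126e-5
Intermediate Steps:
1/(45610 + m) = 1/(45610 + 53141) = 1/98751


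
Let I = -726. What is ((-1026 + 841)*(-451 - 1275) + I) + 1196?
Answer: 319780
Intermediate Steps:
((-1026 + 841)*(-451 - 1275) + I) + 1196 = ((-1026 + 841)*(-451 - 1275) - 726) + 1196 = (-185*(-1726) - 726) + 1196 = (319310 - 726) + 1196 = 318584 + 1196 = 319780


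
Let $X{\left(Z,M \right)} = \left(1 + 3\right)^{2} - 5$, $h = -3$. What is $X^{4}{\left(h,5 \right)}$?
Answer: $14641$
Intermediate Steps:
$X{\left(Z,M \right)} = 11$ ($X{\left(Z,M \right)} = 4^{2} - 5 = 16 - 5 = 11$)
$X^{4}{\left(h,5 \right)} = 11^{4} = 14641$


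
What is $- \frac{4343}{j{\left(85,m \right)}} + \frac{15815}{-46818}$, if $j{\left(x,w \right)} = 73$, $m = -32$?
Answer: $- \frac{204485069}{3417714} \approx -59.831$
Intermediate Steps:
$- \frac{4343}{j{\left(85,m \right)}} + \frac{15815}{-46818} = - \frac{4343}{73} + \frac{15815}{-46818} = \left(-4343\right) \frac{1}{73} + 15815 \left(- \frac{1}{46818}\right) = - \frac{4343}{73} - \frac{15815}{46818} = - \frac{204485069}{3417714}$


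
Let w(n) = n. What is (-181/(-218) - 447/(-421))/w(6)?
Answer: 173647/550668 ≈ 0.31534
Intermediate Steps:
(-181/(-218) - 447/(-421))/w(6) = (-181/(-218) - 447/(-421))/6 = (-181*(-1/218) - 447*(-1/421))*(1/6) = (181/218 + 447/421)*(1/6) = (173647/91778)*(1/6) = 173647/550668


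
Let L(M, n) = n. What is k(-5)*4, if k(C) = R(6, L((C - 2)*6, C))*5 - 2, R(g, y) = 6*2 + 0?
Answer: 232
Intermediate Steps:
R(g, y) = 12 (R(g, y) = 12 + 0 = 12)
k(C) = 58 (k(C) = 12*5 - 2 = 60 - 2 = 58)
k(-5)*4 = 58*4 = 232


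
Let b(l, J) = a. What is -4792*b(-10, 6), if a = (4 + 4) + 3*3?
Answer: -81464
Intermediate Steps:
a = 17 (a = 8 + 9 = 17)
b(l, J) = 17
-4792*b(-10, 6) = -4792*17 = -81464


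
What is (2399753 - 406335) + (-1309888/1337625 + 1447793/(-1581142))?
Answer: 4216025361881025779/2114975067750 ≈ 1.9934e+6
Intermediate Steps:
(2399753 - 406335) + (-1309888/1337625 + 1447793/(-1581142)) = 1993418 + (-1309888*1/1337625 + 1447793*(-1/1581142)) = 1993418 + (-1309888/1337625 - 1447793/1581142) = 1993418 - 4007723043721/2114975067750 = 4216025361881025779/2114975067750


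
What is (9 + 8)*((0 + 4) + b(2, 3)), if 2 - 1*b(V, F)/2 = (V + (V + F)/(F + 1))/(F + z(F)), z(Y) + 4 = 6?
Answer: 1139/10 ≈ 113.90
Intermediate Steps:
z(Y) = 2 (z(Y) = -4 + 6 = 2)
b(V, F) = 4 - 2*(V + (F + V)/(1 + F))/(2 + F) (b(V, F) = 4 - 2*(V + (V + F)/(F + 1))/(F + 2) = 4 - 2*(V + (F + V)/(1 + F))/(2 + F))
(9 + 8)*((0 + 4) + b(2, 3)) = (9 + 8)*((0 + 4) + 2*(4 - 2*2 + 2*3² + 5*3 - 1*3*2)/(2 + 3² + 3*3)) = 17*(4 + 2*(4 - 4 + 2*9 + 15 - 6)/(2 + 9 + 9)) = 17*(4 + 2*(4 - 4 + 18 + 15 - 6)/20) = 17*(4 + 2*(1/20)*27) = 17*(4 + 27/10) = 17*(67/10) = 1139/10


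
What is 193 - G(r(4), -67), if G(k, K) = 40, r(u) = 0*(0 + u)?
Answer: 153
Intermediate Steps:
r(u) = 0 (r(u) = 0*u = 0)
193 - G(r(4), -67) = 193 - 1*40 = 193 - 40 = 153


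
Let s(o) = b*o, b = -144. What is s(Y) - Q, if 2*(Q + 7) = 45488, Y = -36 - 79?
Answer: -6177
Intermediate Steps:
Y = -115
s(o) = -144*o
Q = 22737 (Q = -7 + (1/2)*45488 = -7 + 22744 = 22737)
s(Y) - Q = -144*(-115) - 1*22737 = 16560 - 22737 = -6177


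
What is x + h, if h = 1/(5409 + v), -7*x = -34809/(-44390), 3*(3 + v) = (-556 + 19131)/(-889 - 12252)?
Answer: -7405623283077/66217235108990 ≈ -0.11184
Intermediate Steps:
v = -136844/39423 (v = -3 + ((-556 + 19131)/(-889 - 12252))/3 = -3 + (18575/(-13141))/3 = -3 + (18575*(-1/13141))/3 = -3 + (1/3)*(-18575/13141) = -3 - 18575/39423 = -136844/39423 ≈ -3.4712)
x = -34809/310730 (x = -(-1)*34809/(-44390)/7 = -(-1)*34809*(-1/44390)/7 = -(-1)*(-34809)/(7*44390) = -1/7*34809/44390 = -34809/310730 ≈ -0.11202)
h = 39423/213102163 (h = 1/(5409 - 136844/39423) = 1/(213102163/39423) = 39423/213102163 ≈ 0.00018500)
x + h = -34809/310730 + 39423/213102163 = -7405623283077/66217235108990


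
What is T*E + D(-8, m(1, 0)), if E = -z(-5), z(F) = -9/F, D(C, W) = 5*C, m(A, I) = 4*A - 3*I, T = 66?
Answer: -794/5 ≈ -158.80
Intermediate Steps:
m(A, I) = -3*I + 4*A
E = -9/5 (E = -(-9)/(-5) = -(-9)*(-1)/5 = -1*9/5 = -9/5 ≈ -1.8000)
T*E + D(-8, m(1, 0)) = 66*(-9/5) + 5*(-8) = -594/5 - 40 = -794/5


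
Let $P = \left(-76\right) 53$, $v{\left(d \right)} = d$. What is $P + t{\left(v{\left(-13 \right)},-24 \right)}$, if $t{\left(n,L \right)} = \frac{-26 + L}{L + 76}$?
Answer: $- \frac{104753}{26} \approx -4029.0$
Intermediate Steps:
$t{\left(n,L \right)} = \frac{-26 + L}{76 + L}$
$P = -4028$
$P + t{\left(v{\left(-13 \right)},-24 \right)} = -4028 + \frac{-26 - 24}{76 - 24} = -4028 + \frac{1}{52} \left(-50\right) = -4028 - \frac{25}{26} = - \frac{104753}{26}$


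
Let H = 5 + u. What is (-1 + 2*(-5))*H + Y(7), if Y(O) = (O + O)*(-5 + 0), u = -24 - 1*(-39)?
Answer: -290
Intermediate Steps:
u = 15 (u = -24 + 39 = 15)
H = 20 (H = 5 + 15 = 20)
Y(O) = -10*O (Y(O) = (2*O)*(-5) = -10*O)
(-1 + 2*(-5))*H + Y(7) = (-1 + 2*(-5))*20 - 10*7 = (-1 - 10)*20 - 70 = -11*20 - 70 = -220 - 70 = -290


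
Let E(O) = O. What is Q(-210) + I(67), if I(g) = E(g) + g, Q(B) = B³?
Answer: -9260866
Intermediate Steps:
I(g) = 2*g (I(g) = g + g = 2*g)
Q(-210) + I(67) = (-210)³ + 2*67 = -9261000 + 134 = -9260866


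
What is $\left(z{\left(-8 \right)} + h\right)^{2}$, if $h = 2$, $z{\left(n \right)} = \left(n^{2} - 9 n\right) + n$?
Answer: $16900$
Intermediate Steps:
$z{\left(n \right)} = n^{2} - 8 n$
$\left(z{\left(-8 \right)} + h\right)^{2} = \left(- 8 \left(-8 - 8\right) + 2\right)^{2} = \left(\left(-8\right) \left(-16\right) + 2\right)^{2} = \left(128 + 2\right)^{2} = 130^{2} = 16900$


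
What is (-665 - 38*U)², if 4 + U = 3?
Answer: 393129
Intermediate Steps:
U = -1 (U = -4 + 3 = -1)
(-665 - 38*U)² = (-665 - 38*(-1))² = (-665 + 38)² = (-627)² = 393129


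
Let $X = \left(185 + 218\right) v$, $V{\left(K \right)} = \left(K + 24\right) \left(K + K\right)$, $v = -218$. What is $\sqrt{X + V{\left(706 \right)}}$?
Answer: $\sqrt{942906} \approx 971.03$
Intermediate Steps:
$V{\left(K \right)} = 2 K \left(24 + K\right)$ ($V{\left(K \right)} = \left(24 + K\right) 2 K = 2 K \left(24 + K\right)$)
$X = -87854$ ($X = \left(185 + 218\right) \left(-218\right) = 403 \left(-218\right) = -87854$)
$\sqrt{X + V{\left(706 \right)}} = \sqrt{-87854 + 2 \cdot 706 \left(24 + 706\right)} = \sqrt{-87854 + 2 \cdot 706 \cdot 730} = \sqrt{-87854 + 1030760} = \sqrt{942906}$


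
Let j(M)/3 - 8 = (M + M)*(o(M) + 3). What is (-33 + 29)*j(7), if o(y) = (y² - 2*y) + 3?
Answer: -6984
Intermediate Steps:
o(y) = 3 + y² - 2*y
j(M) = 24 + 6*M*(6 + M² - 2*M) (j(M) = 24 + 3*((M + M)*((3 + M² - 2*M) + 3)) = 24 + 3*((2*M)*(6 + M² - 2*M)) = 24 + 3*(2*M*(6 + M² - 2*M)) = 24 + 6*M*(6 + M² - 2*M))
(-33 + 29)*j(7) = (-33 + 29)*(24 - 12*7² + 6*7³ + 36*7) = -4*(24 - 12*49 + 6*343 + 252) = -4*(24 - 588 + 2058 + 252) = -4*1746 = -6984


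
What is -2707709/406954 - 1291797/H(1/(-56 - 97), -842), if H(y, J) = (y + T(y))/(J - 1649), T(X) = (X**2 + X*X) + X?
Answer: -15327318663375251179/61857008 ≈ -2.4779e+11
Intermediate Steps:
T(X) = X + 2*X**2 (T(X) = (X**2 + X**2) + X = 2*X**2 + X = X + 2*X**2)
H(y, J) = (y + y*(1 + 2*y))/(-1649 + J) (H(y, J) = (y + y*(1 + 2*y))/(J - 1649) = (y + y*(1 + 2*y))/(-1649 + J))
-2707709/406954 - 1291797/H(1/(-56 - 97), -842) = -2707709/406954 - 1291797*(-1649 - 842)*(-56 - 97)/(2*(1 + 1/(-56 - 97))) = -2707709*1/406954 - 1291797*381123/(2*(1 + 1/(-153))) = -2707709/406954 - 1291797*381123/(2*(1 - 1/153)) = -2707709/406954 - 1291797/(2*(-1/153)*(-1/2491)*(152/153)) = -2707709/406954 - 1291797/304/58311819 = -2707709/406954 - 1291797*58311819/304 = -2707709/406954 - 75327032848743/304 = -15327318663375251179/61857008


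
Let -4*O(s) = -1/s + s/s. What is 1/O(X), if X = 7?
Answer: -14/3 ≈ -4.6667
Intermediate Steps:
O(s) = -¼ + 1/(4*s) (O(s) = -(-1/s + s/s)/4 = -(-1/s + 1)/4 = -(1 - 1/s)/4 = -¼ + 1/(4*s))
1/O(X) = 1/((¼)*(1 - 1*7)/7) = 1/((¼)*(⅐)*(1 - 7)) = 1/((¼)*(⅐)*(-6)) = 1/(-3/14) = -14/3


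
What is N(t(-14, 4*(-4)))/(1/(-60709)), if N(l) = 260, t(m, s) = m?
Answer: -15784340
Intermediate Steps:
N(t(-14, 4*(-4)))/(1/(-60709)) = 260/(1/(-60709)) = 260/(-1/60709) = 260*(-60709) = -15784340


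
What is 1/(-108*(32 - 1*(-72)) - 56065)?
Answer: -1/67297 ≈ -1.4859e-5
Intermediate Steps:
1/(-108*(32 - 1*(-72)) - 56065) = 1/(-108*(32 + 72) - 56065) = 1/(-108*104 - 56065) = 1/(-11232 - 56065) = 1/(-67297) = -1/67297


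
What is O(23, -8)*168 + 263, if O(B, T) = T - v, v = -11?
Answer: 767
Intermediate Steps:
O(B, T) = 11 + T (O(B, T) = T - 1*(-11) = T + 11 = 11 + T)
O(23, -8)*168 + 263 = (11 - 8)*168 + 263 = 3*168 + 263 = 504 + 263 = 767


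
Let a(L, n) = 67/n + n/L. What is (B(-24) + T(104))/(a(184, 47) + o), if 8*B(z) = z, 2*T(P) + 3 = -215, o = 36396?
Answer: -138368/44966735 ≈ -0.0030771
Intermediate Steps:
T(P) = -109 (T(P) = -3/2 + (½)*(-215) = -3/2 - 215/2 = -109)
B(z) = z/8
(B(-24) + T(104))/(a(184, 47) + o) = ((⅛)*(-24) - 109)/((67/47 + 47/184) + 36396) = (-3 - 109)/((67*(1/47) + 47*(1/184)) + 36396) = -112/((67/47 + 47/184) + 36396) = -112/(14537/8648 + 36396) = -112/314767145/8648 = -112*8648/314767145 = -138368/44966735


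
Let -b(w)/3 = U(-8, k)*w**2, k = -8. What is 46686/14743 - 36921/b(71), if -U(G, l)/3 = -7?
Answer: 5123668747/1560708723 ≈ 3.2829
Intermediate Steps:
U(G, l) = 21 (U(G, l) = -3*(-7) = 21)
b(w) = -63*w**2
46686/14743 - 36921/b(71) = 46686/14743 - 36921/((-63*71**2)) = 46686*(1/14743) - 36921/((-63*5041)) = 46686/14743 - 36921/(-317583) = 46686/14743 - 36921*(-1/317583) = 46686/14743 + 12307/105861 = 5123668747/1560708723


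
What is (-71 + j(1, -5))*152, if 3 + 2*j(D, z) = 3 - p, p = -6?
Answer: -10336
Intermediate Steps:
j(D, z) = 3 (j(D, z) = -3/2 + (3 - 1*(-6))/2 = -3/2 + (3 + 6)/2 = -3/2 + (½)*9 = -3/2 + 9/2 = 3)
(-71 + j(1, -5))*152 = (-71 + 3)*152 = -68*152 = -10336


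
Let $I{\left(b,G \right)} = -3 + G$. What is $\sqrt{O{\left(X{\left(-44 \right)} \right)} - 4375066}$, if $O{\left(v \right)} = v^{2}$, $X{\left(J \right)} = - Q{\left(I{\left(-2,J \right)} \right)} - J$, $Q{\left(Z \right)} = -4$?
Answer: $i \sqrt{4372762} \approx 2091.1 i$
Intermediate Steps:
$X{\left(J \right)} = 4 - J$ ($X{\left(J \right)} = \left(-1\right) \left(-4\right) - J = 4 - J$)
$\sqrt{O{\left(X{\left(-44 \right)} \right)} - 4375066} = \sqrt{\left(4 - -44\right)^{2} - 4375066} = \sqrt{\left(4 + 44\right)^{2} - 4375066} = \sqrt{48^{2} - 4375066} = \sqrt{2304 - 4375066} = \sqrt{-4372762} = i \sqrt{4372762}$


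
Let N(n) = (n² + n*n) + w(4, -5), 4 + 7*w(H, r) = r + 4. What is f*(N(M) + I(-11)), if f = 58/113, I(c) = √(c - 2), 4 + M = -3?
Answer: 39498/791 + 58*I*√13/113 ≈ 49.934 + 1.8506*I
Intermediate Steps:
w(H, r) = r/7 (w(H, r) = -4/7 + (r + 4)/7 = -4/7 + (4 + r)/7 = -4/7 + (4/7 + r/7) = r/7)
M = -7 (M = -4 - 3 = -7)
N(n) = -5/7 + 2*n² (N(n) = (n² + n*n) + (⅐)*(-5) = (n² + n²) - 5/7 = 2*n² - 5/7 = -5/7 + 2*n²)
I(c) = √(-2 + c)
f = 58/113 (f = 58*(1/113) = 58/113 ≈ 0.51327)
f*(N(M) + I(-11)) = 58*((-5/7 + 2*(-7)²) + √(-2 - 11))/113 = 58*((-5/7 + 2*49) + √(-13))/113 = 58*((-5/7 + 98) + I*√13)/113 = 58*(681/7 + I*√13)/113 = 39498/791 + 58*I*√13/113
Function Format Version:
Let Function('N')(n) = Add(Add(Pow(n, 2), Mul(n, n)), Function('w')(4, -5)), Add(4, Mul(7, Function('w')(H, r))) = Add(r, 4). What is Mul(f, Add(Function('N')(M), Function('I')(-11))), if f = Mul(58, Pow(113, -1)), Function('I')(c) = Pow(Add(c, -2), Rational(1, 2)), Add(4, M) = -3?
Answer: Add(Rational(39498, 791), Mul(Rational(58, 113), I, Pow(13, Rational(1, 2)))) ≈ Add(49.934, Mul(1.8506, I))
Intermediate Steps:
Function('w')(H, r) = Mul(Rational(1, 7), r) (Function('w')(H, r) = Add(Rational(-4, 7), Mul(Rational(1, 7), Add(r, 4))) = Add(Rational(-4, 7), Mul(Rational(1, 7), Add(4, r))) = Add(Rational(-4, 7), Add(Rational(4, 7), Mul(Rational(1, 7), r))) = Mul(Rational(1, 7), r))
M = -7 (M = Add(-4, -3) = -7)
Function('N')(n) = Add(Rational(-5, 7), Mul(2, Pow(n, 2))) (Function('N')(n) = Add(Add(Pow(n, 2), Mul(n, n)), Mul(Rational(1, 7), -5)) = Add(Add(Pow(n, 2), Pow(n, 2)), Rational(-5, 7)) = Add(Mul(2, Pow(n, 2)), Rational(-5, 7)) = Add(Rational(-5, 7), Mul(2, Pow(n, 2))))
Function('I')(c) = Pow(Add(-2, c), Rational(1, 2))
f = Rational(58, 113) (f = Mul(58, Rational(1, 113)) = Rational(58, 113) ≈ 0.51327)
Mul(f, Add(Function('N')(M), Function('I')(-11))) = Mul(Rational(58, 113), Add(Add(Rational(-5, 7), Mul(2, Pow(-7, 2))), Pow(Add(-2, -11), Rational(1, 2)))) = Mul(Rational(58, 113), Add(Add(Rational(-5, 7), Mul(2, 49)), Pow(-13, Rational(1, 2)))) = Mul(Rational(58, 113), Add(Add(Rational(-5, 7), 98), Mul(I, Pow(13, Rational(1, 2))))) = Mul(Rational(58, 113), Add(Rational(681, 7), Mul(I, Pow(13, Rational(1, 2))))) = Add(Rational(39498, 791), Mul(Rational(58, 113), I, Pow(13, Rational(1, 2))))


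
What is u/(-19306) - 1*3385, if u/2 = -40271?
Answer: -4662162/1379 ≈ -3380.8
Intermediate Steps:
u = -80542 (u = 2*(-40271) = -80542)
u/(-19306) - 1*3385 = -80542/(-19306) - 1*3385 = -80542*(-1/19306) - 3385 = 5753/1379 - 3385 = -4662162/1379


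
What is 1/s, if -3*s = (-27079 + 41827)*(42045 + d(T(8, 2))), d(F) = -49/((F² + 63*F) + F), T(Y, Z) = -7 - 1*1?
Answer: -16/3307100123 ≈ -4.8381e-9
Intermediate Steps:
T(Y, Z) = -8 (T(Y, Z) = -7 - 1 = -8)
d(F) = -49/(F² + 64*F)
s = -3307100123/16 (s = -(-27079 + 41827)*(42045 - 49/(-8*(64 - 8)))/3 = -4916*(42045 - 49*(-⅛)/56) = -4916*(42045 - 49*(-⅛)*1/56) = -4916*(42045 + 7/64) = -4916*2690887/64 = -⅓*9921300369/16 = -3307100123/16 ≈ -2.0669e+8)
1/s = 1/(-3307100123/16) = -16/3307100123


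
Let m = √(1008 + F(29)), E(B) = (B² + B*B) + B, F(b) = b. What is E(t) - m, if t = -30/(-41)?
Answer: 3030/1681 - √1037 ≈ -30.400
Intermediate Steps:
t = 30/41 (t = -30*(-1/41) = 30/41 ≈ 0.73171)
E(B) = B + 2*B² (E(B) = (B² + B²) + B = 2*B² + B = B + 2*B²)
m = √1037 (m = √(1008 + 29) = √1037 ≈ 32.203)
E(t) - m = 30*(1 + 2*(30/41))/41 - √1037 = 30*(1 + 60/41)/41 - √1037 = (30/41)*(101/41) - √1037 = 3030/1681 - √1037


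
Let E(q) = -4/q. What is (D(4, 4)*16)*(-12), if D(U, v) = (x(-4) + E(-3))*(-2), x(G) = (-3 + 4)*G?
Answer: -1024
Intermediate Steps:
x(G) = G (x(G) = 1*G = G)
E(q) = -4/q
D(U, v) = 16/3 (D(U, v) = (-4 - 4/(-3))*(-2) = (-4 - 4*(-⅓))*(-2) = (-4 + 4/3)*(-2) = -8/3*(-2) = 16/3)
(D(4, 4)*16)*(-12) = ((16/3)*16)*(-12) = (256/3)*(-12) = -1024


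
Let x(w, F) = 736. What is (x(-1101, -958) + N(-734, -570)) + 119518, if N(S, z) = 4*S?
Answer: 117318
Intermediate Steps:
(x(-1101, -958) + N(-734, -570)) + 119518 = (736 + 4*(-734)) + 119518 = (736 - 2936) + 119518 = -2200 + 119518 = 117318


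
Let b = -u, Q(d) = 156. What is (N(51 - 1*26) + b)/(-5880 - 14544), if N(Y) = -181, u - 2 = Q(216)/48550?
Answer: 1480801/165264200 ≈ 0.0089602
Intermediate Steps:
u = 48628/24275 (u = 2 + 156/48550 = 2 + 156*(1/48550) = 2 + 78/24275 = 48628/24275 ≈ 2.0032)
b = -48628/24275 (b = -1*48628/24275 = -48628/24275 ≈ -2.0032)
(N(51 - 1*26) + b)/(-5880 - 14544) = (-181 - 48628/24275)/(-5880 - 14544) = -4442403/24275/(-20424) = -4442403/24275*(-1/20424) = 1480801/165264200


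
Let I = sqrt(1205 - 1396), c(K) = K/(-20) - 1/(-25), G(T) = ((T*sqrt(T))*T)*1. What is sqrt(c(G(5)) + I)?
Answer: sqrt(4 - 125*sqrt(5) + 100*I*sqrt(191))/10 ≈ 2.3809 + 2.9024*I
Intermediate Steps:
G(T) = T**(5/2) (G(T) = (T**(3/2)*T)*1 = T**(5/2)*1 = T**(5/2))
c(K) = 1/25 - K/20 (c(K) = K*(-1/20) - 1*(-1/25) = -K/20 + 1/25 = 1/25 - K/20)
I = I*sqrt(191) (I = sqrt(-191) = I*sqrt(191) ≈ 13.82*I)
sqrt(c(G(5)) + I) = sqrt((1/25 - 5*sqrt(5)/4) + I*sqrt(191)) = sqrt(1/25 - 5*sqrt(5)/4 + I*sqrt(191))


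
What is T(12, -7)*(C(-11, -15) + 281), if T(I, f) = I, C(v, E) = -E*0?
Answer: 3372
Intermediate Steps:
C(v, E) = 0
T(12, -7)*(C(-11, -15) + 281) = 12*(0 + 281) = 12*281 = 3372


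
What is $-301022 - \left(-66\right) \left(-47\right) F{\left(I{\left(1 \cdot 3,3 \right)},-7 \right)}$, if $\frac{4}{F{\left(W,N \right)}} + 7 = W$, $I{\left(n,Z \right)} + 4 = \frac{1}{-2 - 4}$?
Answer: $- \frac{20094026}{67} \approx -2.9991 \cdot 10^{5}$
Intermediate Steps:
$I{\left(n,Z \right)} = - \frac{25}{6}$ ($I{\left(n,Z \right)} = -4 + \frac{1}{-2 - 4} = -4 + \frac{1}{-6} = -4 - \frac{1}{6} = - \frac{25}{6}$)
$F{\left(W,N \right)} = \frac{4}{-7 + W}$
$-301022 - \left(-66\right) \left(-47\right) F{\left(I{\left(1 \cdot 3,3 \right)},-7 \right)} = -301022 - \left(-66\right) \left(-47\right) \frac{4}{-7 - \frac{25}{6}} = -301022 - 3102 \frac{4}{- \frac{67}{6}} = -301022 - 3102 \cdot 4 \left(- \frac{6}{67}\right) = -301022 - 3102 \left(- \frac{24}{67}\right) = -301022 - - \frac{74448}{67} = -301022 + \frac{74448}{67} = - \frac{20094026}{67}$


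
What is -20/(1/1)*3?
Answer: -60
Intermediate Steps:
-20/(1/1)*3 = -20/(1*1)*3 = -20/1*3 = -20*3 = -60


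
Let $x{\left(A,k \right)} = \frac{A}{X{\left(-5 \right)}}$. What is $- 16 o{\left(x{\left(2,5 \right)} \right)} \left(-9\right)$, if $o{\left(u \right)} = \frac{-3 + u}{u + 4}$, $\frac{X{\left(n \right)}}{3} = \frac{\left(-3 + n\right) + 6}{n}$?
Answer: $- \frac{576}{17} \approx -33.882$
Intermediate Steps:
$X{\left(n \right)} = \frac{3 \left(3 + n\right)}{n}$ ($X{\left(n \right)} = 3 \frac{\left(-3 + n\right) + 6}{n} = 3 \frac{3 + n}{n} = \frac{3 \left(3 + n\right)}{n}$)
$x{\left(A,k \right)} = \frac{5 A}{6}$ ($x{\left(A,k \right)} = \frac{A}{3 + \frac{9}{-5}} = \frac{A}{3 + 9 \left(- \frac{1}{5}\right)} = \frac{A}{3 - \frac{9}{5}} = \frac{A}{\frac{6}{5}} = A \frac{5}{6} = \frac{5 A}{6}$)
$o{\left(u \right)} = \frac{-3 + u}{4 + u}$
$- 16 o{\left(x{\left(2,5 \right)} \right)} \left(-9\right) = - 16 \frac{-3 + \frac{5}{6} \cdot 2}{4 + \frac{5}{6} \cdot 2} \left(-9\right) = - 16 \frac{-3 + \frac{5}{3}}{4 + \frac{5}{3}} \left(-9\right) = - 16 \frac{1}{\frac{17}{3}} \left(- \frac{4}{3}\right) \left(-9\right) = - 16 \cdot \frac{3}{17} \left(- \frac{4}{3}\right) \left(-9\right) = \left(-16\right) \left(- \frac{4}{17}\right) \left(-9\right) = \frac{64}{17} \left(-9\right) = - \frac{576}{17}$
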